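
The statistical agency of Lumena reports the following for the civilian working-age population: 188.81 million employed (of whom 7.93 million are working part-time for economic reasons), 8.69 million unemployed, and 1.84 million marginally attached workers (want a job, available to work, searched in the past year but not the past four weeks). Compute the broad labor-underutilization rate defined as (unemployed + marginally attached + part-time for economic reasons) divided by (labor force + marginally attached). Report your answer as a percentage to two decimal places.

Labor force = 188.81 + 8.69 = 197.50 million.
Numerator = 8.69 + 1.84 + 7.93 = 18.46 million.
Denominator = 197.50 + 1.84 = 199.34 million.
Broad rate = 18.46 / 199.34 = 9.26%.

Broad underutilization rate ≈ 9.26%.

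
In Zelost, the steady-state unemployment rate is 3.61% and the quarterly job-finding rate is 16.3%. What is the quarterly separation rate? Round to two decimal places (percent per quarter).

Separation rate ≈ 0.61% per quarter.

From u* = s/(s+f): s = u·f/(1−u).
s = 0.0361 × 16.3 / (1 − 0.0361) = 0.5884 / 0.9639 ≈ 0.61% per quarter.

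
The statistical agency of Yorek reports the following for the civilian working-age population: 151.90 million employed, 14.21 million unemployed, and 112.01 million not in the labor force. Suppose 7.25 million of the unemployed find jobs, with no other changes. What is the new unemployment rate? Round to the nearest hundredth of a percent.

Initially, labor force = 151.90 + 14.21 = 166.11 million, so u = 14.21/166.11 = 8.55%.
After the change, unemployed falls and employed rises by 7.25; labor force unchanged → E = 159.15, U = 6.96, labor force = 166.11 million.
New unemployment rate = 6.96 / 166.11 = 4.19%.

New unemployment rate ≈ 4.19%.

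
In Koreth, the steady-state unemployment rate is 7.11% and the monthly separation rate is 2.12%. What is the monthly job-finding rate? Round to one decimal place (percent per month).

Job-finding rate ≈ 27.7% per month.

From u* = s/(s+f): f = s·(1−u)/u.
f = 2.12 × (1 − 0.0711) / 0.0711 = 1.9693 / 0.0711 ≈ 27.7% per month.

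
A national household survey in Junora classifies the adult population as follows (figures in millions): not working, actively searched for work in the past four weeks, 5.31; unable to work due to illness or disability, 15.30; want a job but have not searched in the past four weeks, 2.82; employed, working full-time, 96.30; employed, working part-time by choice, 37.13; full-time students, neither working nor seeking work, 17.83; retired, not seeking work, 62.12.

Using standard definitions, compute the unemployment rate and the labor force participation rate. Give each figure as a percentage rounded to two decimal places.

Unemployment rate ≈ 3.83%; labor force participation rate ≈ 58.59%.

Employed = 96.30 + 37.13 = 133.43 million.
Unemployed = 5.31 million.
Labor force = 133.43 + 5.31 = 138.74 million.
Not in labor force = 15.30 + 2.82 + 17.83 + 62.12 = 98.07 million (those not working and not actively searching are outside the labor force — including those who want a job but have given up searching).
Civilian working-age population = 138.74 + 98.07 = 236.81 million.
Unemployment rate = 5.31 / 138.74 = 3.83%.
Labor force participation rate = 138.74 / 236.81 = 58.59%.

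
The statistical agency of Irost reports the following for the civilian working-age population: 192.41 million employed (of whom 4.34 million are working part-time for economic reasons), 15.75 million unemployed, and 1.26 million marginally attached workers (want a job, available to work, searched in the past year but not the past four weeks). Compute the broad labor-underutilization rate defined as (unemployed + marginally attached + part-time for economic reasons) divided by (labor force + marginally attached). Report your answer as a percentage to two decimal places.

Broad underutilization rate ≈ 10.19%.

Labor force = 192.41 + 15.75 = 208.16 million.
Numerator = 15.75 + 1.26 + 4.34 = 21.35 million.
Denominator = 208.16 + 1.26 = 209.42 million.
Broad rate = 21.35 / 209.42 = 10.19%.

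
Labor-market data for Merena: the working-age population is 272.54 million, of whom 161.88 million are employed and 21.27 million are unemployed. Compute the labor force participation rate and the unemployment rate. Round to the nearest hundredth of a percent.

Labor force participation rate ≈ 67.20%; unemployment rate ≈ 11.61%.

Labor force = employed + unemployed = 161.88 + 21.27 = 183.15 million.
Unemployment rate = 21.27 / 183.15 = 11.61%.
Labor force participation rate = 183.15 / 272.54 = 67.20%.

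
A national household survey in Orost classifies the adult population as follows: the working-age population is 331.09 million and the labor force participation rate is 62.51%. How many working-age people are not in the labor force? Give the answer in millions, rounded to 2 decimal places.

About 124.13 million are not in the labor force.

Share not in the labor force = 1 − 0.6251 = 0.3749.
Not in labor force = 0.3749 × 331.09 ≈ 124.13 million.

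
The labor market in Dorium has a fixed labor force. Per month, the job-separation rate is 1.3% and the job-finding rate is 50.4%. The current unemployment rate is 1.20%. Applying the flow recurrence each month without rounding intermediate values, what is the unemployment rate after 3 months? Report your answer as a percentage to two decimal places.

Unemployment rate after three months ≈ 2.37%.

With a fixed labor force, u_{t+1} = u_t + s·(1−u_t) − f·u_t = u_t·(1−s−f) + s.
Here 1−s−f = 0.483 and s = 0.013.
u_1 = 0.012000 × 0.483 + 0.013 = 0.018796.
u_2 = 0.018796 × 0.483 + 0.013 = 0.022078.
u_3 = 0.022078 × 0.483 + 0.013 = 0.023664.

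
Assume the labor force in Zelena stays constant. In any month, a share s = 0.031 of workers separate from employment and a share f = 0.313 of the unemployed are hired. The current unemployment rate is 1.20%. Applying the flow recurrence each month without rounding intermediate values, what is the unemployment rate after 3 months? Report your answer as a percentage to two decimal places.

Unemployment rate after three months ≈ 6.81%.

With a fixed labor force, u_{t+1} = u_t + s·(1−u_t) − f·u_t = u_t·(1−s−f) + s.
Here 1−s−f = 0.656 and s = 0.031.
u_1 = 0.012000 × 0.656 + 0.031 = 0.038872.
u_2 = 0.038872 × 0.656 + 0.031 = 0.056500.
u_3 = 0.056500 × 0.656 + 0.031 = 0.068064.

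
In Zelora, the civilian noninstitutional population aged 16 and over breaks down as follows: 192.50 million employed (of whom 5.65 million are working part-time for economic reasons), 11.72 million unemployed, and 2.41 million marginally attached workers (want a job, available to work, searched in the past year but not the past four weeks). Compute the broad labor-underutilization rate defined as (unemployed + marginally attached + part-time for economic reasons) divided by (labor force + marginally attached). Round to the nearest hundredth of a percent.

Broad underutilization rate ≈ 9.57%.

Labor force = 192.50 + 11.72 = 204.22 million.
Numerator = 11.72 + 2.41 + 5.65 = 19.78 million.
Denominator = 204.22 + 2.41 = 206.63 million.
Broad rate = 19.78 / 206.63 = 9.57%.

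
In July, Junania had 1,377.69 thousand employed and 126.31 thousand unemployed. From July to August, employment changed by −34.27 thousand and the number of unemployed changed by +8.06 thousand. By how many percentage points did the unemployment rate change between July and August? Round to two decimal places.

The unemployment rate changed by +0.69 percentage points.

July: labor force = 1,377.69 + 126.31 = 1,504.00; u = 126.31/1,504.00 = 8.40%.
August: labor force = 1,343.42 + 134.37 = 1,477.79; u = 134.37/1,477.79 = 9.09%.
Change = 9.09% − 8.40% = +0.69 pp.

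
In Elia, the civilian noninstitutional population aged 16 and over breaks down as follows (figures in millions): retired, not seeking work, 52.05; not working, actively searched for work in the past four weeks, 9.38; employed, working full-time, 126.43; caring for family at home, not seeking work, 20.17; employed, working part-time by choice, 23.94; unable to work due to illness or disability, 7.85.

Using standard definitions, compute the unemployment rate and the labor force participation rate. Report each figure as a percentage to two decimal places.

Employed = 126.43 + 23.94 = 150.37 million.
Unemployed = 9.38 million.
Labor force = 150.37 + 9.38 = 159.75 million.
Not in labor force = 52.05 + 20.17 + 7.85 = 80.07 million (those not working and not actively searching are outside the labor force).
Civilian working-age population = 159.75 + 80.07 = 239.82 million.
Unemployment rate = 9.38 / 159.75 = 5.87%.
Labor force participation rate = 159.75 / 239.82 = 66.61%.

Unemployment rate ≈ 5.87%; labor force participation rate ≈ 66.61%.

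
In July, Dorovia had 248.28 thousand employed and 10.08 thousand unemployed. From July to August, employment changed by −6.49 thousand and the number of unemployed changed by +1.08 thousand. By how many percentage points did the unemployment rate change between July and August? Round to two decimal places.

The unemployment rate changed by +0.51 percentage points.

July: labor force = 248.28 + 10.08 = 258.36; u = 10.08/258.36 = 3.90%.
August: labor force = 241.79 + 11.16 = 252.95; u = 11.16/252.95 = 4.41%.
Change = 4.41% − 3.90% = +0.51 pp.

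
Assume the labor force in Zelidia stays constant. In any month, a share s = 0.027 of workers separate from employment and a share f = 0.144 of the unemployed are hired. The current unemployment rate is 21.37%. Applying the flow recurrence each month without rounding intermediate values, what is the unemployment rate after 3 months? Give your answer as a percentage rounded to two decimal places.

With a fixed labor force, u_{t+1} = u_t + s·(1−u_t) − f·u_t = u_t·(1−s−f) + s.
Here 1−s−f = 0.829 and s = 0.027.
u_1 = 0.213700 × 0.829 + 0.027 = 0.204157.
u_2 = 0.204157 × 0.829 + 0.027 = 0.196246.
u_3 = 0.196246 × 0.829 + 0.027 = 0.189688.

Unemployment rate after three months ≈ 18.97%.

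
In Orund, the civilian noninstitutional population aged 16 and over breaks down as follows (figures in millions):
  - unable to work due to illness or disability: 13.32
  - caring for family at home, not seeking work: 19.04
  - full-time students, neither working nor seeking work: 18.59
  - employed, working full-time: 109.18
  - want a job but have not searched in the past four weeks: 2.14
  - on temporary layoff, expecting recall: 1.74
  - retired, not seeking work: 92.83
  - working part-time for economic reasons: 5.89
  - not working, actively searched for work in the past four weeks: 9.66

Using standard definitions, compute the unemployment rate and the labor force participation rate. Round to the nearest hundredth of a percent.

Employed = 109.18 + 5.89 = 115.07 million (anyone who worked, including part-time for economic reasons, counts as employed).
Unemployed = 1.74 + 9.66 = 11.40 million (jobless and actively searching, or on temporary layoff).
Labor force = 115.07 + 11.40 = 126.47 million.
Not in labor force = 13.32 + 19.04 + 18.59 + 2.14 + 92.83 = 145.92 million (those not working and not actively searching are outside the labor force — including those who want a job but have given up searching).
Civilian working-age population = 126.47 + 145.92 = 272.39 million.
Unemployment rate = 11.40 / 126.47 = 9.01%.
Labor force participation rate = 126.47 / 272.39 = 46.43%.

Unemployment rate ≈ 9.01%; labor force participation rate ≈ 46.43%.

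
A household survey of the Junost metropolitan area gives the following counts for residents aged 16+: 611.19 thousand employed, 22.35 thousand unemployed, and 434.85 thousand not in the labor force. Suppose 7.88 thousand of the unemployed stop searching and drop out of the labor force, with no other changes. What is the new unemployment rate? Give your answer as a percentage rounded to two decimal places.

Initially, labor force = 611.19 + 22.35 = 633.54 thousand, so u = 22.35/633.54 = 3.53%.
After the change, unemployed and labor force both fall by 7.88 → E = 611.19, U = 14.47, labor force = 625.66 thousand.
New unemployment rate = 14.47 / 625.66 = 2.31%.

New unemployment rate ≈ 2.31%.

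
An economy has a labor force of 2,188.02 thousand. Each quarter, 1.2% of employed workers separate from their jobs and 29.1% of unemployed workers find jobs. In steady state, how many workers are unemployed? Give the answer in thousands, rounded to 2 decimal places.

Steady-state unemployment rate u* = s/(s+f) = 1.2/(1.2+29.1) = 0.039604.
Unemployed = u* × labor force = 0.039604 × 2,188.02 ≈ 86.65 thousand.

About 86.65 thousand are unemployed in steady state.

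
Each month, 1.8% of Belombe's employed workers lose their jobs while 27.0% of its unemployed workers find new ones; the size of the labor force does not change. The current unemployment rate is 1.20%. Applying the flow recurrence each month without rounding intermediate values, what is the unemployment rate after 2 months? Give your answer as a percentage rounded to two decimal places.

Unemployment rate after two months ≈ 3.69%.

With a fixed labor force, u_{t+1} = u_t + s·(1−u_t) − f·u_t = u_t·(1−s−f) + s.
Here 1−s−f = 0.712 and s = 0.018.
u_1 = 0.012000 × 0.712 + 0.018 = 0.026544.
u_2 = 0.026544 × 0.712 + 0.018 = 0.036899.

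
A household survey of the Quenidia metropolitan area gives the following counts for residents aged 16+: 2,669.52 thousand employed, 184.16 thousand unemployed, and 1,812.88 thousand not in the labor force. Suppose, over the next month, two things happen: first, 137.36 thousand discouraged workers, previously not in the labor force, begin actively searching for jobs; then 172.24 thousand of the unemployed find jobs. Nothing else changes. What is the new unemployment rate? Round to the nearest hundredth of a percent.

Initially, labor force = 2,669.52 + 184.16 = 2,853.68 thousand, so u = 184.16/2,853.68 = 6.45%.
After the first change, unemployed and labor force both rise by 137.36 → E = 2,669.52, U = 321.52, labor force = 2,991.04 thousand.
After the second change, unemployed falls and employed rises by 172.24; labor force unchanged → E = 2,841.76, U = 149.28, labor force = 2,991.04 thousand.
New unemployment rate = 149.28 / 2,991.04 = 4.99%.

New unemployment rate ≈ 4.99%.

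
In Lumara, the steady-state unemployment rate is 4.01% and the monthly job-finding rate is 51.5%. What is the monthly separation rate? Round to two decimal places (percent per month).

From u* = s/(s+f): s = u·f/(1−u).
s = 0.0401 × 51.5 / (1 − 0.0401) = 2.0652 / 0.9599 ≈ 2.15% per month.

Separation rate ≈ 2.15% per month.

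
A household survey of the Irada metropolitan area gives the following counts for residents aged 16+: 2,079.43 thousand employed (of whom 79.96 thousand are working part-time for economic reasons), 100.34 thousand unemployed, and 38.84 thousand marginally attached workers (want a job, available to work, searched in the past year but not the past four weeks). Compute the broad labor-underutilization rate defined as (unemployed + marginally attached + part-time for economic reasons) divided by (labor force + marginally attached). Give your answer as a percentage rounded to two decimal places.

Broad underutilization rate ≈ 9.88%.

Labor force = 2,079.43 + 100.34 = 2,179.77 thousand.
Numerator = 100.34 + 38.84 + 79.96 = 219.14 thousand.
Denominator = 2,179.77 + 38.84 = 2,218.61 thousand.
Broad rate = 219.14 / 2,218.61 = 9.88%.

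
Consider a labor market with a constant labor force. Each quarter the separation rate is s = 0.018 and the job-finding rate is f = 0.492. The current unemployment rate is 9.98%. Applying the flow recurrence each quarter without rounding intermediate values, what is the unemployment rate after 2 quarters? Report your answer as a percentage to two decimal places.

With a fixed labor force, u_{t+1} = u_t + s·(1−u_t) − f·u_t = u_t·(1−s−f) + s.
Here 1−s−f = 0.490 and s = 0.018.
u_1 = 0.099800 × 0.490 + 0.018 = 0.066902.
u_2 = 0.066902 × 0.490 + 0.018 = 0.050782.

Unemployment rate after two quarters ≈ 5.08%.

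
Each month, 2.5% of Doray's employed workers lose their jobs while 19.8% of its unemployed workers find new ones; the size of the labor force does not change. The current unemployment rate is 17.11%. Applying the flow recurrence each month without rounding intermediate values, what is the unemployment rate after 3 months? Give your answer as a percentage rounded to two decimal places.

With a fixed labor force, u_{t+1} = u_t + s·(1−u_t) − f·u_t = u_t·(1−s−f) + s.
Here 1−s−f = 0.777 and s = 0.025.
u_1 = 0.171100 × 0.777 + 0.025 = 0.157945.
u_2 = 0.157945 × 0.777 + 0.025 = 0.147723.
u_3 = 0.147723 × 0.777 + 0.025 = 0.139781.

Unemployment rate after three months ≈ 13.98%.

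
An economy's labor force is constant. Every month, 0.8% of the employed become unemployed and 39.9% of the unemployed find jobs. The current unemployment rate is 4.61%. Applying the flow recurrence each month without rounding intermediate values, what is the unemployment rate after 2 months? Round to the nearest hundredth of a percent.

With a fixed labor force, u_{t+1} = u_t + s·(1−u_t) − f·u_t = u_t·(1−s−f) + s.
Here 1−s−f = 0.593 and s = 0.008.
u_1 = 0.046100 × 0.593 + 0.008 = 0.035337.
u_2 = 0.035337 × 0.593 + 0.008 = 0.028955.

Unemployment rate after two months ≈ 2.90%.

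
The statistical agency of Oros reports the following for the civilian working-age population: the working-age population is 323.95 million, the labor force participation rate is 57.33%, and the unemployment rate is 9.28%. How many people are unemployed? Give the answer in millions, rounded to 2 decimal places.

About 17.23 million are unemployed.

Labor force = 0.5733 × 323.95 = 185.72 million.
Unemployed = 0.0928 × 185.72 ≈ 17.23 million.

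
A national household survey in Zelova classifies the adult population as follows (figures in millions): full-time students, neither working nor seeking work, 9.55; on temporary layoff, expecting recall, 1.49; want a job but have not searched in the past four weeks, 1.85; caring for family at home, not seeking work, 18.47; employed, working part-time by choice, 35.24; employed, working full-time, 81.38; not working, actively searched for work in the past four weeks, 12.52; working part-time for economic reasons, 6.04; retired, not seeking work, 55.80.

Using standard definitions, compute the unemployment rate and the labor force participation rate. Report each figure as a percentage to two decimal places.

Employed = 35.24 + 81.38 + 6.04 = 122.66 million (anyone who worked, including part-time for economic reasons, counts as employed).
Unemployed = 1.49 + 12.52 = 14.01 million (jobless and actively searching, or on temporary layoff).
Labor force = 122.66 + 14.01 = 136.67 million.
Not in labor force = 9.55 + 1.85 + 18.47 + 55.80 = 85.67 million (those not working and not actively searching are outside the labor force — including those who want a job but have given up searching).
Civilian working-age population = 136.67 + 85.67 = 222.34 million.
Unemployment rate = 14.01 / 136.67 = 10.25%.
Labor force participation rate = 136.67 / 222.34 = 61.47%.

Unemployment rate ≈ 10.25%; labor force participation rate ≈ 61.47%.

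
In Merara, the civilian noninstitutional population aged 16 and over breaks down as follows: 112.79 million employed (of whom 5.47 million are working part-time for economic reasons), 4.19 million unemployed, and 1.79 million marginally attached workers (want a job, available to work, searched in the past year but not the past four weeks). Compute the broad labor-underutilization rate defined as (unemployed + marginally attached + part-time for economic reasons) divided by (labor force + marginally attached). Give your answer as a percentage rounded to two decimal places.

Broad underutilization rate ≈ 9.64%.

Labor force = 112.79 + 4.19 = 116.98 million.
Numerator = 4.19 + 1.79 + 5.47 = 11.45 million.
Denominator = 116.98 + 1.79 = 118.77 million.
Broad rate = 11.45 / 118.77 = 9.64%.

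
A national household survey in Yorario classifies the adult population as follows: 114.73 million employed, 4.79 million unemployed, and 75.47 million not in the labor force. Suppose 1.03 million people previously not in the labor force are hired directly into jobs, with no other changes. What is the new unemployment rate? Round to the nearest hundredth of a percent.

New unemployment rate ≈ 3.97%.

Initially, labor force = 114.73 + 4.79 = 119.52 million, so u = 4.79/119.52 = 4.01%.
After the change, employed and labor force both rise by 1.03; unemployed unchanged → E = 115.76, U = 4.79, labor force = 120.55 million.
New unemployment rate = 4.79 / 120.55 = 3.97%.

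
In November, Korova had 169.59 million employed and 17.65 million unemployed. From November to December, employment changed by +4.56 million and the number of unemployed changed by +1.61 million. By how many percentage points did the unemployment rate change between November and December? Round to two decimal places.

The unemployment rate changed by +0.53 percentage points.

November: labor force = 169.59 + 17.65 = 187.24; u = 17.65/187.24 = 9.43%.
December: labor force = 174.15 + 19.26 = 193.41; u = 19.26/193.41 = 9.96%.
Change = 9.96% − 9.43% = +0.53 pp.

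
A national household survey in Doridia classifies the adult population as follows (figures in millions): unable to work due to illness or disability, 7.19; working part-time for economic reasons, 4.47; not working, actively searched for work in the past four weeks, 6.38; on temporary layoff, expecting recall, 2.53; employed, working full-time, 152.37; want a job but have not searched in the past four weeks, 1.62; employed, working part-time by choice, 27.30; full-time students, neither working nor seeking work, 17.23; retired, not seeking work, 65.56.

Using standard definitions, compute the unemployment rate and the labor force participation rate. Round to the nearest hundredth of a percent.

Unemployment rate ≈ 4.62%; labor force participation rate ≈ 67.82%.

Employed = 4.47 + 152.37 + 27.30 = 184.14 million (anyone who worked, including part-time for economic reasons, counts as employed).
Unemployed = 6.38 + 2.53 = 8.91 million (jobless and actively searching, or on temporary layoff).
Labor force = 184.14 + 8.91 = 193.05 million.
Not in labor force = 7.19 + 1.62 + 17.23 + 65.56 = 91.60 million (those not working and not actively searching are outside the labor force — including those who want a job but have given up searching).
Civilian working-age population = 193.05 + 91.60 = 284.65 million.
Unemployment rate = 8.91 / 193.05 = 4.62%.
Labor force participation rate = 193.05 / 284.65 = 67.82%.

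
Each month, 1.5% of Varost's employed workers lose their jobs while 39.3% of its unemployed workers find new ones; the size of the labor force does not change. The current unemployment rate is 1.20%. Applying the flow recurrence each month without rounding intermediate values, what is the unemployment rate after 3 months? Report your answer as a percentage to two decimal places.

Unemployment rate after three months ≈ 3.16%.

With a fixed labor force, u_{t+1} = u_t + s·(1−u_t) − f·u_t = u_t·(1−s−f) + s.
Here 1−s−f = 0.592 and s = 0.015.
u_1 = 0.012000 × 0.592 + 0.015 = 0.022104.
u_2 = 0.022104 × 0.592 + 0.015 = 0.028086.
u_3 = 0.028086 × 0.592 + 0.015 = 0.031627.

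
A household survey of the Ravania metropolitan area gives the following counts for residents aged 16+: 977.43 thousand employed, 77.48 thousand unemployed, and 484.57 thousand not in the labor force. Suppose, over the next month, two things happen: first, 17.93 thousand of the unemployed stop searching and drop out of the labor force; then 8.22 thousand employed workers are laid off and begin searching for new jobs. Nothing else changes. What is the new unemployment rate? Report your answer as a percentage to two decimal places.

Initially, labor force = 977.43 + 77.48 = 1,054.91 thousand, so u = 77.48/1,054.91 = 7.34%.
After the first change, unemployed and labor force both fall by 17.93 → E = 977.43, U = 59.55, labor force = 1,036.98 thousand.
After the second change, employed falls and unemployed rises by 8.22; labor force unchanged → E = 969.21, U = 67.77, labor force = 1,036.98 thousand.
New unemployment rate = 67.77 / 1,036.98 = 6.54%.

New unemployment rate ≈ 6.54%.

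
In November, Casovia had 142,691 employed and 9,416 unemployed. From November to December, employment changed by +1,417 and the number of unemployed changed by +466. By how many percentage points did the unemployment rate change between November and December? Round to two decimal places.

The unemployment rate changed by +0.23 percentage points.

November: labor force = 142,691 + 9,416 = 152,107; u = 9,416/152,107 = 6.19%.
December: labor force = 144,108 + 9,882 = 153,990; u = 9,882/153,990 = 6.42%.
Change = 6.42% − 6.19% = +0.23 pp.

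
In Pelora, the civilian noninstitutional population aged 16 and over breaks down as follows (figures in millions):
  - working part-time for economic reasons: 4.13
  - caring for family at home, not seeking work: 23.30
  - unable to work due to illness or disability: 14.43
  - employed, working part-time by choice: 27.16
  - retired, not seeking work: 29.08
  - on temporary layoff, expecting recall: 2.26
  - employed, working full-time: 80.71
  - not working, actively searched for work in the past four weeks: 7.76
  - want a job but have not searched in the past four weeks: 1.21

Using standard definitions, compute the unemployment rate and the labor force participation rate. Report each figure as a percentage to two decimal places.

Unemployment rate ≈ 8.21%; labor force participation rate ≈ 64.21%.

Employed = 4.13 + 27.16 + 80.71 = 112.00 million (anyone who worked, including part-time for economic reasons, counts as employed).
Unemployed = 2.26 + 7.76 = 10.02 million (jobless and actively searching, or on temporary layoff).
Labor force = 112.00 + 10.02 = 122.02 million.
Not in labor force = 23.30 + 14.43 + 29.08 + 1.21 = 68.02 million (those not working and not actively searching are outside the labor force — including those who want a job but have given up searching).
Civilian working-age population = 122.02 + 68.02 = 190.04 million.
Unemployment rate = 10.02 / 122.02 = 8.21%.
Labor force participation rate = 122.02 / 190.04 = 64.21%.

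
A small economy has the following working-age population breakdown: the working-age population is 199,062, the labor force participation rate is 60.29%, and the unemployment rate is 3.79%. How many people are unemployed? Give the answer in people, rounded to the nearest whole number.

About 4,549 are unemployed.

Labor force = 0.6029 × 199,062 = 120,014.
Unemployed = 0.0379 × 120,014 ≈ 4,549.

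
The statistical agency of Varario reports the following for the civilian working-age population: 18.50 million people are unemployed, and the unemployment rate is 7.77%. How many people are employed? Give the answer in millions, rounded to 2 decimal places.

About 219.60 million are employed.

Labor force = U / u = 18.50 / 0.0777 ≈ 238.10 million.
Employed = labor force − unemployed = 238.10 − 18.50 = 219.60 million.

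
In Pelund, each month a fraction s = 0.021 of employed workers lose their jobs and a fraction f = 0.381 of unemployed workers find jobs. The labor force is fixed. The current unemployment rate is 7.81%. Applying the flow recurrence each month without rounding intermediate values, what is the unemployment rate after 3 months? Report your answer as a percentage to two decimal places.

Unemployment rate after three months ≈ 5.78%.

With a fixed labor force, u_{t+1} = u_t + s·(1−u_t) − f·u_t = u_t·(1−s−f) + s.
Here 1−s−f = 0.598 and s = 0.021.
u_1 = 0.078100 × 0.598 + 0.021 = 0.067704.
u_2 = 0.067704 × 0.598 + 0.021 = 0.061487.
u_3 = 0.061487 × 0.598 + 0.021 = 0.057769.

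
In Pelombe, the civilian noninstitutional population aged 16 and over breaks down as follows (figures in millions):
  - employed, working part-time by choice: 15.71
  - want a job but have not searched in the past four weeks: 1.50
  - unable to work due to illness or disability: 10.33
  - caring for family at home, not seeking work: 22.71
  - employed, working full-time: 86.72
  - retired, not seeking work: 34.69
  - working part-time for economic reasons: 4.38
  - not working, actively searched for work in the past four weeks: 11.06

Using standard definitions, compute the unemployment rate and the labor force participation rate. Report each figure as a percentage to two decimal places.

Employed = 15.71 + 86.72 + 4.38 = 106.81 million (anyone who worked, including part-time for economic reasons, counts as employed).
Unemployed = 11.06 million.
Labor force = 106.81 + 11.06 = 117.87 million.
Not in labor force = 1.50 + 10.33 + 22.71 + 34.69 = 69.23 million (those not working and not actively searching are outside the labor force — including those who want a job but have given up searching).
Civilian working-age population = 117.87 + 69.23 = 187.10 million.
Unemployment rate = 11.06 / 117.87 = 9.38%.
Labor force participation rate = 117.87 / 187.10 = 63.00%.

Unemployment rate ≈ 9.38%; labor force participation rate ≈ 63.00%.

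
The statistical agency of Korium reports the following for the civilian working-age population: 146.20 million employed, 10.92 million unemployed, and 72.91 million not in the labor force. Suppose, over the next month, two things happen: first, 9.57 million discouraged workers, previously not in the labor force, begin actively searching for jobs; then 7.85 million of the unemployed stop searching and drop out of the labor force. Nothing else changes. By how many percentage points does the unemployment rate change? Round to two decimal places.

The unemployment rate changes by +1.01 percentage points.

Initially, labor force = 146.20 + 10.92 = 157.12 million, so u = 10.92/157.12 = 6.95%.
After the first change, unemployed and labor force both rise by 9.57 → E = 146.20, U = 20.49, labor force = 166.69 million.
After the second change, unemployed and labor force both fall by 7.85 → E = 146.20, U = 12.64, labor force = 158.84 million.
New unemployment rate = 12.64 / 158.84 = 7.96%.
Change = 7.96% − 6.95% = +1.01 percentage points.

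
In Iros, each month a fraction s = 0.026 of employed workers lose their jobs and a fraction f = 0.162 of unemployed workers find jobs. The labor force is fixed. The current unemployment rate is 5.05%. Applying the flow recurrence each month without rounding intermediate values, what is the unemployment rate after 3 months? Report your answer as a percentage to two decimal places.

With a fixed labor force, u_{t+1} = u_t + s·(1−u_t) − f·u_t = u_t·(1−s−f) + s.
Here 1−s−f = 0.812 and s = 0.026.
u_1 = 0.050500 × 0.812 + 0.026 = 0.067006.
u_2 = 0.067006 × 0.812 + 0.026 = 0.080409.
u_3 = 0.080409 × 0.812 + 0.026 = 0.091292.

Unemployment rate after three months ≈ 9.13%.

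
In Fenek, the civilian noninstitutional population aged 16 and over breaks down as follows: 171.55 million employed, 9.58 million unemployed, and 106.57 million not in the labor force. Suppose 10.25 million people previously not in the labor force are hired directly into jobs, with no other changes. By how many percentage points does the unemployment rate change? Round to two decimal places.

Initially, labor force = 171.55 + 9.58 = 181.13 million, so u = 9.58/181.13 = 5.29%.
After the change, employed and labor force both rise by 10.25; unemployed unchanged → E = 181.80, U = 9.58, labor force = 191.38 million.
New unemployment rate = 9.58 / 191.38 = 5.01%.
Change = 5.01% − 5.29% = −0.28 percentage points.

The unemployment rate changes by −0.28 percentage points.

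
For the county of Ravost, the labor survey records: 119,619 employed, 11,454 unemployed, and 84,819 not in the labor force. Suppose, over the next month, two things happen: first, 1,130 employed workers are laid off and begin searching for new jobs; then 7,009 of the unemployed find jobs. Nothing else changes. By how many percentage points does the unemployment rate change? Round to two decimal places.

The unemployment rate changes by −4.49 percentage points.

Initially, labor force = 119,619 + 11,454 = 131,073, so u = 11,454/131,073 = 8.74%.
After the first change, employed falls and unemployed rises by 1,130; labor force unchanged → E = 118,489, U = 12,584, labor force = 131,073.
After the second change, unemployed falls and employed rises by 7,009; labor force unchanged → E = 125,498, U = 5,575, labor force = 131,073.
New unemployment rate = 5,575 / 131,073 = 4.25%.
Change = 4.25% − 8.74% = −4.49 percentage points.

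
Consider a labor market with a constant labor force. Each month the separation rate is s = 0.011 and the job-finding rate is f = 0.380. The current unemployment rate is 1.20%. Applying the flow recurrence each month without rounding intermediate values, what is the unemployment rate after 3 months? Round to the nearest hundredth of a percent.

Unemployment rate after three months ≈ 2.45%.

With a fixed labor force, u_{t+1} = u_t + s·(1−u_t) − f·u_t = u_t·(1−s−f) + s.
Here 1−s−f = 0.609 and s = 0.011.
u_1 = 0.012000 × 0.609 + 0.011 = 0.018308.
u_2 = 0.018308 × 0.609 + 0.011 = 0.022150.
u_3 = 0.022150 × 0.609 + 0.011 = 0.024489.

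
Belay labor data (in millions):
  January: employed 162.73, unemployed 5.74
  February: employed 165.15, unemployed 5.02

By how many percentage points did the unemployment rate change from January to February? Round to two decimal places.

January: labor force = 162.73 + 5.74 = 168.47; u = 5.74/168.47 = 3.41%.
February: labor force = 165.15 + 5.02 = 170.17; u = 5.02/170.17 = 2.95%.
Change = 2.95% − 3.41% = −0.46 pp.

The unemployment rate changed by −0.46 percentage points.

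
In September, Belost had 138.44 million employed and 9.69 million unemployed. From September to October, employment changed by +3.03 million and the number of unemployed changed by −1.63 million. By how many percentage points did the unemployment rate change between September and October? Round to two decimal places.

September: labor force = 138.44 + 9.69 = 148.13; u = 9.69/148.13 = 6.54%.
October: labor force = 141.47 + 8.06 = 149.53; u = 8.06/149.53 = 5.39%.
Change = 5.39% − 6.54% = −1.15 pp.

The unemployment rate changed by −1.15 percentage points.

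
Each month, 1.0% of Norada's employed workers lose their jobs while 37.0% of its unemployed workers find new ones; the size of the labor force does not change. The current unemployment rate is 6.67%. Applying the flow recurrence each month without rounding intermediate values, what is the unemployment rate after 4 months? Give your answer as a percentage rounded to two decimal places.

Unemployment rate after four months ≈ 3.23%.

With a fixed labor force, u_{t+1} = u_t + s·(1−u_t) − f·u_t = u_t·(1−s−f) + s.
Here 1−s−f = 0.620 and s = 0.010.
u_1 = 0.066700 × 0.620 + 0.010 = 0.051354.
u_2 = 0.051354 × 0.620 + 0.010 = 0.041839.
u_3 = 0.041839 × 0.620 + 0.010 = 0.035940.
u_4 = 0.035940 × 0.620 + 0.010 = 0.032283.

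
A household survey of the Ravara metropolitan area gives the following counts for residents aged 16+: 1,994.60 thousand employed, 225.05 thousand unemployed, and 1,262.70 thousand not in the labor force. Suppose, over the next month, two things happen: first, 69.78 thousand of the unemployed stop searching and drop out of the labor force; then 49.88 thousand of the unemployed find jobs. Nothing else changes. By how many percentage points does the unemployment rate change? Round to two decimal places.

Initially, labor force = 1,994.60 + 225.05 = 2,219.65 thousand, so u = 225.05/2,219.65 = 10.14%.
After the first change, unemployed and labor force both fall by 69.78 → E = 1,994.60, U = 155.27, labor force = 2,149.87 thousand.
After the second change, unemployed falls and employed rises by 49.88; labor force unchanged → E = 2,044.48, U = 105.39, labor force = 2,149.87 thousand.
New unemployment rate = 105.39 / 2,149.87 = 4.90%.
Change = 4.90% − 10.14% = −5.24 percentage points.

The unemployment rate changes by −5.24 percentage points.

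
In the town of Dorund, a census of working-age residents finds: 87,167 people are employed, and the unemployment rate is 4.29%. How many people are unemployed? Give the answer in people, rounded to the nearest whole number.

Let U be the number unemployed. The labor force is E + U, and U/(E+U) = 0.0429.
So U = 0.0429 × 87,167 / (1 − 0.0429) = 3739.46 / 0.9571 ≈ 3,907.

About 3,907 are unemployed.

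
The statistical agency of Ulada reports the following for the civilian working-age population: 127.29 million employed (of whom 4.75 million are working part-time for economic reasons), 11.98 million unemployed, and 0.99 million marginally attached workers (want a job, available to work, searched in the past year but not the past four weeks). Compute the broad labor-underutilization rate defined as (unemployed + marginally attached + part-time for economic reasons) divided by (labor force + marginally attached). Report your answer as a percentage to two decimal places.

Labor force = 127.29 + 11.98 = 139.27 million.
Numerator = 11.98 + 0.99 + 4.75 = 17.72 million.
Denominator = 139.27 + 0.99 = 140.26 million.
Broad rate = 17.72 / 140.26 = 12.63%.

Broad underutilization rate ≈ 12.63%.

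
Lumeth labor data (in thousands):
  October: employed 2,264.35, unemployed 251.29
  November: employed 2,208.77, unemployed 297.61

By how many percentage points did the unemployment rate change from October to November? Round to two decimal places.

The unemployment rate changed by +1.88 percentage points.

October: labor force = 2,264.35 + 251.29 = 2,515.64; u = 251.29/2,515.64 = 9.99%.
November: labor force = 2,208.77 + 297.61 = 2,506.38; u = 297.61/2,506.38 = 11.87%.
Change = 11.87% − 9.99% = +1.88 pp.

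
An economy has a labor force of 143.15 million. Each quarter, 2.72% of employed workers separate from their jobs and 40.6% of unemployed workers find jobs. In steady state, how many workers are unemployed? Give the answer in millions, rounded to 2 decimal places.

Steady-state unemployment rate u* = s/(s+f) = 2.72/(2.72+40.6) = 0.062789.
Unemployed = u* × labor force = 0.062789 × 143.15 ≈ 8.99 million.

About 8.99 million are unemployed in steady state.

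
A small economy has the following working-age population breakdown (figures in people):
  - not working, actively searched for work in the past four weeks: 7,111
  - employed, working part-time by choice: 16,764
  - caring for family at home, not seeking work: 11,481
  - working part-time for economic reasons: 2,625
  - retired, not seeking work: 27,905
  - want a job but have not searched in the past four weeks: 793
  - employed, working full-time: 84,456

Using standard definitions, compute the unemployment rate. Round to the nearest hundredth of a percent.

Employed = 16,764 + 2,625 + 84,456 = 103,845 (anyone who worked, including part-time for economic reasons, counts as employed).
Unemployed = 7,111.
Labor force = 103,845 + 7,111 = 110,956.
Unemployment rate = 7,111 / 110,956 = 6.41%.

Unemployment rate ≈ 6.41%.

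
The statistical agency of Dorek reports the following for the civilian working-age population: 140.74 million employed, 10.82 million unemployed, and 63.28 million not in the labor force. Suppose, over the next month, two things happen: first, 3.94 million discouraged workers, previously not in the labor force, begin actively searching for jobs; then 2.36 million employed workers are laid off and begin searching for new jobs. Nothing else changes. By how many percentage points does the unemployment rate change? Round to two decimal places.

Initially, labor force = 140.74 + 10.82 = 151.56 million, so u = 10.82/151.56 = 7.14%.
After the first change, unemployed and labor force both rise by 3.94 → E = 140.74, U = 14.76, labor force = 155.50 million.
After the second change, employed falls and unemployed rises by 2.36; labor force unchanged → E = 138.38, U = 17.12, labor force = 155.50 million.
New unemployment rate = 17.12 / 155.50 = 11.01%.
Change = 11.01% − 7.14% = +3.87 percentage points.

The unemployment rate changes by +3.87 percentage points.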